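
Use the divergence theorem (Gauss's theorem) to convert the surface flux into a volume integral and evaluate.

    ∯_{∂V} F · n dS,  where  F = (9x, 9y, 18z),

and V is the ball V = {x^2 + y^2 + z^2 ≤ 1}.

By the divergence theorem,

    ∯_{∂V} F · n dS = ∭_V (∇ · F) dV.

Compute the divergence:
    ∇ · F = ∂F_x/∂x + ∂F_y/∂y + ∂F_z/∂z = 9 + 9 + 18 = 36.

In spherical coordinates, x = ρ sin(φ) cos(θ), y = ρ sin(φ) sin(θ), z = ρ cos(φ), dV = ρ^2 sin(φ) dρ dφ dθ, with 0 ≤ ρ ≤ 1, 0 ≤ φ ≤ π, 0 ≤ θ ≤ 2π.

The integrand, after substitution and multiplying by the volume element, becomes (36) · ρ^2 sin(φ), so

    ∭_V (∇·F) dV = ∫_0^{2π} ∫_0^{π} ∫_0^{1} (36) · ρ^2 sin(φ) dρ dφ dθ.

Inner (ρ from 0 to 1): 12sin(φ).
Middle (φ from 0 to π): 24.
Outer (θ from 0 to 2π): 48π.

Therefore ∯_{∂V} F · n dS = 48π.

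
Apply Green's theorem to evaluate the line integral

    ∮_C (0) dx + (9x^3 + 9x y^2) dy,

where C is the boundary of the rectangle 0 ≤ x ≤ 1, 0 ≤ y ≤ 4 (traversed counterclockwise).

Green's theorem converts the closed line integral into a double integral over the enclosed region D:

    ∮_C P dx + Q dy = ∬_D (∂Q/∂x - ∂P/∂y) dA.

Here P = 0, Q = 9x^3 + 9x y^2, so

    ∂Q/∂x = 27x^2 + 9y^2,    ∂P/∂y = 0,
    ∂Q/∂x - ∂P/∂y = 27x^2 + 9y^2.

D is the region 0 ≤ x ≤ 1, 0 ≤ y ≤ 4. Evaluating the double integral:

    ∬_D (27x^2 + 9y^2) dA = ∫_0^{1} ∫_0^{4} (27x^2 + 9y^2) dy dx.

Inner (y from 0 to 4): 108x^2 + 192.
Outer (x from 0 to 1): 228.

Therefore ∮_C P dx + Q dy = 228.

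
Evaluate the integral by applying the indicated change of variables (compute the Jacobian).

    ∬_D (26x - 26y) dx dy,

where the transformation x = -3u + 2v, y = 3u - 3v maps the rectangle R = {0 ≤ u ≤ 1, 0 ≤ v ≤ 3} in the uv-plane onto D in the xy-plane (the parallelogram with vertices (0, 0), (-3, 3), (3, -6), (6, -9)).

Compute the Jacobian determinant of (x, y) with respect to (u, v):

    ∂(x,y)/∂(u,v) = | -3  2 | = (-3)(-3) - (2)(3) = 3.
                   | 3  -3 |

Its absolute value is |J| = 3 (the area scaling factor).

Substituting x = -3u + 2v, y = 3u - 3v into the integrand,

    26x - 26y → -156u + 130v,

so the integral becomes

    ∬_R (-156u + 130v) · |J| du dv = ∫_0^1 ∫_0^3 (-468u + 390v) dv du.

Inner (v): 1755 - 1404u.
Outer (u): 1053.

Therefore ∬_D (26x - 26y) dx dy = 1053.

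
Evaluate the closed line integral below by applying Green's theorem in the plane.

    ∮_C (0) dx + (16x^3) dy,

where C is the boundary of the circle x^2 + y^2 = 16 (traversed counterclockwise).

Green's theorem converts the closed line integral into a double integral over the enclosed region D:

    ∮_C P dx + Q dy = ∬_D (∂Q/∂x - ∂P/∂y) dA.

Here P = 0, Q = 16x^3, so

    ∂Q/∂x = 48x^2,    ∂P/∂y = 0,
    ∂Q/∂x - ∂P/∂y = 48x^2.

D is the region x^2 + y^2 ≤ 16. Evaluating the double integral:

In polar coordinates (x = r cos θ, y = r sin θ, dA = r dr dθ) the integrand becomes 48r^2cos(θ)^2, so

    ∬_D (48x^2) dA = ∫_0^{2π} ∫_0^{4} (48r^2cos(θ)^2) · r dr dθ.

Inner (r from 0 to 4): 3072cos(θ)^2.
Outer (θ from 0 to 2π): 3072π.

Therefore ∮_C P dx + Q dy = 3072π.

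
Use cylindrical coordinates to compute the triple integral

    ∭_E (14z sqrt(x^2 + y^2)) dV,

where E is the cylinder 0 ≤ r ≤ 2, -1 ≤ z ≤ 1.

In cylindrical coordinates, x = r cos(θ), y = r sin(θ), z = z, and dV = r dr dθ dz.

The integrand becomes 14r z, so

    ∭_E (14z sqrt(x^2 + y^2)) dV = ∫_{0}^{2π} ∫_{0}^{2} ∫_{-1}^{1} (14r z) · r dz dr dθ.

Inner (z): 0.
Middle (r from 0 to 2): 0.
Outer (θ): 0.

Therefore the triple integral equals 0.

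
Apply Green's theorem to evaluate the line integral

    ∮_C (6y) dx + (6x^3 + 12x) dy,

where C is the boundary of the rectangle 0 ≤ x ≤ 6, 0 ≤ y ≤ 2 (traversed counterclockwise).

Green's theorem converts the closed line integral into a double integral over the enclosed region D:

    ∮_C P dx + Q dy = ∬_D (∂Q/∂x - ∂P/∂y) dA.

Here P = 6y, Q = 6x^3 + 12x, so

    ∂Q/∂x = 18x^2 + 12,    ∂P/∂y = 6,
    ∂Q/∂x - ∂P/∂y = 18x^2 + 6.

D is the region 0 ≤ x ≤ 6, 0 ≤ y ≤ 2. Evaluating the double integral:

    ∬_D (18x^2 + 6) dA = ∫_0^{6} ∫_0^{2} (18x^2 + 6) dy dx.

Inner (y from 0 to 2): 36x^2 + 12.
Outer (x from 0 to 6): 2664.

Therefore ∮_C P dx + Q dy = 2664.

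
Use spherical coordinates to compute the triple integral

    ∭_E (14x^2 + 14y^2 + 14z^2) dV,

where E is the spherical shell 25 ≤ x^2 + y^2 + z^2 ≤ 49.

In spherical coordinates, x = ρ sin(φ) cos(θ), y = ρ sin(φ) sin(θ), z = ρ cos(φ), and dV = ρ^2 sin(φ) dρ dφ dθ.

The integrand becomes 14ρ^2, so

    ∭_E (14x^2 + 14y^2 + 14z^2) dV = ∫_{0}^{2π} ∫_{0}^{π} ∫_{5}^{7} (14ρ^2) · ρ^2 sin(φ) dρ dφ dθ.

Inner (ρ): 191548sin(φ)/5.
Middle (φ): 383096/5.
Outer (θ): 766192π/5.

Therefore the triple integral equals 766192π/5.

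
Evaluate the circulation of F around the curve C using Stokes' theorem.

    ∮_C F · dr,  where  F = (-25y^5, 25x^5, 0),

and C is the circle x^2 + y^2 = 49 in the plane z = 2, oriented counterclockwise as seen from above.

Let S be the flat disk x^2 + y^2 ≤ 49 in the plane z = 2, with upward unit normal n̂ = ẑ. By Stokes' theorem,

    ∮_C F · dr = ∬_S (∇ × F) · n̂ dS = ∬_D (curl F)_z dA,

where D is the disk x^2 + y^2 ≤ 49.

Compute the curl of F = (-25y^5, 25x^5, 0):
    (∇ × F)_x = ∂F_z/∂y - ∂F_y/∂z = 0,
    (∇ × F)_y = ∂F_x/∂z - ∂F_z/∂x = 0,
    (∇ × F)_z = ∂F_y/∂x - ∂F_x/∂y = 125x^4 + 125y^4.

On z = 2, (curl F)_z = 125x^4 + 125y^4.

Convert to polar (x = r cos θ, y = r sin θ, dA = r dr dθ); the integrand becomes 125r^4(sin(θ)^4 + cos(θ)^4), so

    ∬_D (curl F)_z dA = ∫_0^{2π} ∫_0^{7} (125r^4(sin(θ)^4 + cos(θ)^4)) · r dr dθ.

Inner (r from 0 to 7): 14706125sin(θ)^4/6 + 14706125cos(θ)^4/6.
Outer (θ from 0 to 2π): 14706125π/4.

Therefore ∮_C F · dr = 14706125π/4.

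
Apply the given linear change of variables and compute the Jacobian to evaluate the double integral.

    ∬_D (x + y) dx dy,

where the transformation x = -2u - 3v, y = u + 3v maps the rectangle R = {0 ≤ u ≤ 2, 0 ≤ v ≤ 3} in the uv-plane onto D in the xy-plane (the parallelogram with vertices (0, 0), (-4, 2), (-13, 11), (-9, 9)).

Compute the Jacobian determinant of (x, y) with respect to (u, v):

    ∂(x,y)/∂(u,v) = | -2  -3 | = (-2)(3) - (-3)(1) = -3.
                   | 1  3 |

Its absolute value is |J| = 3 (the area scaling factor).

Substituting x = -2u - 3v, y = u + 3v into the integrand,

    x + y → -u,

so the integral becomes

    ∬_R (-u) · |J| du dv = ∫_0^2 ∫_0^3 (-3u) dv du.

Inner (v): -9u.
Outer (u): -18.

Therefore ∬_D (x + y) dx dy = -18.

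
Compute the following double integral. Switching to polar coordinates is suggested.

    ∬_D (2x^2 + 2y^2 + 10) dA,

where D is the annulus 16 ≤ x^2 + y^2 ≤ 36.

The region D is 4 ≤ r ≤ 6, 0 ≤ θ ≤ 2π in polar coordinates, where x = r cos(θ), y = r sin(θ), and dA = r dr dθ.

Under the substitution, the integrand becomes 2r^2 + 10, so

    ∬_D (2x^2 + 2y^2 + 10) dA = ∫_{0}^{2π} ∫_{4}^{6} (2r^2 + 10) · r dr dθ.

Inner integral (in r): ∫_{4}^{6} (2r^2 + 10) · r dr = 620.

Outer integral (in θ): ∫_{0}^{2π} (620) dθ = 1240π.

Therefore ∬_D (2x^2 + 2y^2 + 10) dA = 1240π.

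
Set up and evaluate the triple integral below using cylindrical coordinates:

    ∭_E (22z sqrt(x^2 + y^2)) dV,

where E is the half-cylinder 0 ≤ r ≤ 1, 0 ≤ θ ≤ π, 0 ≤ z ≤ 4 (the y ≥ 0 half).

In cylindrical coordinates, x = r cos(θ), y = r sin(θ), z = z, and dV = r dr dθ dz.

The integrand becomes 22r z, so

    ∭_E (22z sqrt(x^2 + y^2)) dV = ∫_{0}^{π} ∫_{0}^{1} ∫_{0}^{4} (22r z) · r dz dr dθ.

Inner (z): 176r^2.
Middle (r from 0 to 1): 176/3.
Outer (θ): 176π/3.

Therefore the triple integral equals 176π/3.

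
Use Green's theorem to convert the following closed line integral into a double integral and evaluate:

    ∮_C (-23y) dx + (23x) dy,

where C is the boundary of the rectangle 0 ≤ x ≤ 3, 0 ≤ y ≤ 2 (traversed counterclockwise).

Green's theorem converts the closed line integral into a double integral over the enclosed region D:

    ∮_C P dx + Q dy = ∬_D (∂Q/∂x - ∂P/∂y) dA.

Here P = -23y, Q = 23x, so

    ∂Q/∂x = 23,    ∂P/∂y = -23,
    ∂Q/∂x - ∂P/∂y = 46.

D is the region 0 ≤ x ≤ 3, 0 ≤ y ≤ 2. Evaluating the double integral:

    ∬_D (46) dA = ∫_0^{3} ∫_0^{2} (46) dy dx.

Inner (y from 0 to 2): 92.
Outer (x from 0 to 3): 276.

Therefore ∮_C P dx + Q dy = 276.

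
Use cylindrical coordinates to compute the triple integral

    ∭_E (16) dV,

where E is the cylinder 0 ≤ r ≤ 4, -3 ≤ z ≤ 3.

In cylindrical coordinates, x = r cos(θ), y = r sin(θ), z = z, and dV = r dr dθ dz.

The integrand becomes 16, so

    ∭_E (16) dV = ∫_{0}^{2π} ∫_{0}^{4} ∫_{-3}^{3} (16) · r dz dr dθ.

Inner (z): 96r.
Middle (r from 0 to 4): 768.
Outer (θ): 1536π.

Therefore the triple integral equals 1536π.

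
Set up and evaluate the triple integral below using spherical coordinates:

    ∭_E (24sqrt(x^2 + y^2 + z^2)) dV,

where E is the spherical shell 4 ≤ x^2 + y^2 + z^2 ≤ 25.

In spherical coordinates, x = ρ sin(φ) cos(θ), y = ρ sin(φ) sin(θ), z = ρ cos(φ), and dV = ρ^2 sin(φ) dρ dφ dθ.

The integrand becomes 24ρ, so

    ∭_E (24sqrt(x^2 + y^2 + z^2)) dV = ∫_{0}^{2π} ∫_{0}^{π} ∫_{2}^{5} (24ρ) · ρ^2 sin(φ) dρ dφ dθ.

Inner (ρ): 3654sin(φ).
Middle (φ): 7308.
Outer (θ): 14616π.

Therefore the triple integral equals 14616π.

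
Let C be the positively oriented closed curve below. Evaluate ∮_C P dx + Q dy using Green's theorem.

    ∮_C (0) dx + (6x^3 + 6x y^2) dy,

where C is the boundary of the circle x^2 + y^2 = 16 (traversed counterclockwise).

Green's theorem converts the closed line integral into a double integral over the enclosed region D:

    ∮_C P dx + Q dy = ∬_D (∂Q/∂x - ∂P/∂y) dA.

Here P = 0, Q = 6x^3 + 6x y^2, so

    ∂Q/∂x = 18x^2 + 6y^2,    ∂P/∂y = 0,
    ∂Q/∂x - ∂P/∂y = 18x^2 + 6y^2.

D is the region x^2 + y^2 ≤ 16. Evaluating the double integral:

In polar coordinates (x = r cos θ, y = r sin θ, dA = r dr dθ) the integrand becomes 6r^2(cos(2θ) + 2), so

    ∬_D (18x^2 + 6y^2) dA = ∫_0^{2π} ∫_0^{4} (6r^2(cos(2θ) + 2)) · r dr dθ.

Inner (r from 0 to 4): 384cos(2θ) + 768.
Outer (θ from 0 to 2π): 1536π.

Therefore ∮_C P dx + Q dy = 1536π.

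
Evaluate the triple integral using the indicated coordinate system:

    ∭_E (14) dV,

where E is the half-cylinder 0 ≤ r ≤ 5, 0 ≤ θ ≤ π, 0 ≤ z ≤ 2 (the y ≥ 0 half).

In cylindrical coordinates, x = r cos(θ), y = r sin(θ), z = z, and dV = r dr dθ dz.

The integrand becomes 14, so

    ∭_E (14) dV = ∫_{0}^{π} ∫_{0}^{5} ∫_{0}^{2} (14) · r dz dr dθ.

Inner (z): 28r.
Middle (r from 0 to 5): 350.
Outer (θ): 350π.

Therefore the triple integral equals 350π.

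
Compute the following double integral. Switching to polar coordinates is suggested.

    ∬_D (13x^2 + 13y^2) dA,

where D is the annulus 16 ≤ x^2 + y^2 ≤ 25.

The region D is 4 ≤ r ≤ 5, 0 ≤ θ ≤ 2π in polar coordinates, where x = r cos(θ), y = r sin(θ), and dA = r dr dθ.

Under the substitution, the integrand becomes 13r^2, so

    ∬_D (13x^2 + 13y^2) dA = ∫_{0}^{2π} ∫_{4}^{5} (13r^2) · r dr dθ.

Inner integral (in r): ∫_{4}^{5} (13r^2) · r dr = 4797/4.

Outer integral (in θ): ∫_{0}^{2π} (4797/4) dθ = 4797π/2.

Therefore ∬_D (13x^2 + 13y^2) dA = 4797π/2.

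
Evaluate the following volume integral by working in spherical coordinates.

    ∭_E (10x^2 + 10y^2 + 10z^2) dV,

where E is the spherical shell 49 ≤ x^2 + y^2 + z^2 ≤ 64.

In spherical coordinates, x = ρ sin(φ) cos(θ), y = ρ sin(φ) sin(θ), z = ρ cos(φ), and dV = ρ^2 sin(φ) dρ dφ dθ.

The integrand becomes 10ρ^2, so

    ∭_E (10x^2 + 10y^2 + 10z^2) dV = ∫_{0}^{2π} ∫_{0}^{π} ∫_{7}^{8} (10ρ^2) · ρ^2 sin(φ) dρ dφ dθ.

Inner (ρ): 31922sin(φ).
Middle (φ): 63844.
Outer (θ): 127688π.

Therefore the triple integral equals 127688π.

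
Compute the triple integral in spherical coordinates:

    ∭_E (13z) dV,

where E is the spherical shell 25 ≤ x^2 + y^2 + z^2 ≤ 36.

In spherical coordinates, x = ρ sin(φ) cos(θ), y = ρ sin(φ) sin(θ), z = ρ cos(φ), and dV = ρ^2 sin(φ) dρ dφ dθ.

The integrand becomes 13ρ cos(φ), so

    ∭_E (13z) dV = ∫_{0}^{2π} ∫_{0}^{π} ∫_{5}^{6} (13ρ cos(φ)) · ρ^2 sin(φ) dρ dφ dθ.

Inner (ρ): 8723sin(2φ)/8.
Middle (φ): 0.
Outer (θ): 0.

Therefore the triple integral equals 0.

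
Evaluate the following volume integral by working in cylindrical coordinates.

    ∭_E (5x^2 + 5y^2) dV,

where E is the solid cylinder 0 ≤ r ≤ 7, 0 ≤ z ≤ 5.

In cylindrical coordinates, x = r cos(θ), y = r sin(θ), z = z, and dV = r dr dθ dz.

The integrand becomes 5r^2, so

    ∭_E (5x^2 + 5y^2) dV = ∫_{0}^{2π} ∫_{0}^{7} ∫_{0}^{5} (5r^2) · r dz dr dθ.

Inner (z): 25r^3.
Middle (r from 0 to 7): 60025/4.
Outer (θ): 60025π/2.

Therefore the triple integral equals 60025π/2.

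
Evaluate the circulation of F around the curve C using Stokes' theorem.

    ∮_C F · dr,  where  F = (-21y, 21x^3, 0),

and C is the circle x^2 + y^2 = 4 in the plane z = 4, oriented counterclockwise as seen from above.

Let S be the flat disk x^2 + y^2 ≤ 4 in the plane z = 4, with upward unit normal n̂ = ẑ. By Stokes' theorem,

    ∮_C F · dr = ∬_S (∇ × F) · n̂ dS = ∬_D (curl F)_z dA,

where D is the disk x^2 + y^2 ≤ 4.

Compute the curl of F = (-21y, 21x^3, 0):
    (∇ × F)_x = ∂F_z/∂y - ∂F_y/∂z = 0,
    (∇ × F)_y = ∂F_x/∂z - ∂F_z/∂x = 0,
    (∇ × F)_z = ∂F_y/∂x - ∂F_x/∂y = 63x^2 + 21.

On z = 4, (curl F)_z = 63x^2 + 21.

Convert to polar (x = r cos θ, y = r sin θ, dA = r dr dθ); the integrand becomes 63r^2cos(θ)^2 + 21, so

    ∬_D (curl F)_z dA = ∫_0^{2π} ∫_0^{2} (63r^2cos(θ)^2 + 21) · r dr dθ.

Inner (r from 0 to 2): 252cos(θ)^2 + 42.
Outer (θ from 0 to 2π): 336π.

Therefore ∮_C F · dr = 336π.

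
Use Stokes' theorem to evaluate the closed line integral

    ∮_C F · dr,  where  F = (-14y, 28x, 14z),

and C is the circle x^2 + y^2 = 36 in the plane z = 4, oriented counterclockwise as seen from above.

Let S be the flat disk x^2 + y^2 ≤ 36 in the plane z = 4, with upward unit normal n̂ = ẑ. By Stokes' theorem,

    ∮_C F · dr = ∬_S (∇ × F) · n̂ dS = ∬_D (curl F)_z dA,

where D is the disk x^2 + y^2 ≤ 36.

Compute the curl of F = (-14y, 28x, 14z):
    (∇ × F)_x = ∂F_z/∂y - ∂F_y/∂z = 0,
    (∇ × F)_y = ∂F_x/∂z - ∂F_z/∂x = 0,
    (∇ × F)_z = ∂F_y/∂x - ∂F_x/∂y = 42.

On z = 4, (curl F)_z = 42.

Convert to polar (x = r cos θ, y = r sin θ, dA = r dr dθ); the integrand becomes 42, so

    ∬_D (curl F)_z dA = ∫_0^{2π} ∫_0^{6} (42) · r dr dθ.

Inner (r from 0 to 6): 756.
Outer (θ from 0 to 2π): 1512π.

Therefore ∮_C F · dr = 1512π.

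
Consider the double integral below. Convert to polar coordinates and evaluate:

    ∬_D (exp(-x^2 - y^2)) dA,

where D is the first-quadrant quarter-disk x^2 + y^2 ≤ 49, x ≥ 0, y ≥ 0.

The region D is 0 ≤ r ≤ 7, 0 ≤ θ ≤ π/2 in polar coordinates, where x = r cos(θ), y = r sin(θ), and dA = r dr dθ.

Under the substitution, the integrand becomes exp(-r^2), so

    ∬_D (exp(-x^2 - y^2)) dA = ∫_{0}^{π/2} ∫_{0}^{7} (exp(-r^2)) · r dr dθ.

Inner integral (in r): ∫_{0}^{7} (exp(-r^2)) · r dr = -(1 - exp(49))exp(-49)/2.

Outer integral (in θ): ∫_{0}^{π/2} (-(1 - exp(49))exp(-49)/2) dθ = -π exp(-49)/4 + π/4.

Therefore ∬_D (exp(-x^2 - y^2)) dA = -π exp(-49)/4 + π/4.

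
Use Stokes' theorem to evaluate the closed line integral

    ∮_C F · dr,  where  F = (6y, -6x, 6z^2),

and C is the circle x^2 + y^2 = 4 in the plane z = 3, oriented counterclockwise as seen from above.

Let S be the flat disk x^2 + y^2 ≤ 4 in the plane z = 3, with upward unit normal n̂ = ẑ. By Stokes' theorem,

    ∮_C F · dr = ∬_S (∇ × F) · n̂ dS = ∬_D (curl F)_z dA,

where D is the disk x^2 + y^2 ≤ 4.

Compute the curl of F = (6y, -6x, 6z^2):
    (∇ × F)_x = ∂F_z/∂y - ∂F_y/∂z = 0,
    (∇ × F)_y = ∂F_x/∂z - ∂F_z/∂x = 0,
    (∇ × F)_z = ∂F_y/∂x - ∂F_x/∂y = -12.

On z = 3, (curl F)_z = -12.

Convert to polar (x = r cos θ, y = r sin θ, dA = r dr dθ); the integrand becomes -12, so

    ∬_D (curl F)_z dA = ∫_0^{2π} ∫_0^{2} (-12) · r dr dθ.

Inner (r from 0 to 2): -24.
Outer (θ from 0 to 2π): -48π.

Therefore ∮_C F · dr = -48π.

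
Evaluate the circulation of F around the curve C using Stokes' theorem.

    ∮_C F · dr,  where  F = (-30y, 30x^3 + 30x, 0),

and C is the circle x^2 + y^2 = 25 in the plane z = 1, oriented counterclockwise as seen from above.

Let S be the flat disk x^2 + y^2 ≤ 25 in the plane z = 1, with upward unit normal n̂ = ẑ. By Stokes' theorem,

    ∮_C F · dr = ∬_S (∇ × F) · n̂ dS = ∬_D (curl F)_z dA,

where D is the disk x^2 + y^2 ≤ 25.

Compute the curl of F = (-30y, 30x^3 + 30x, 0):
    (∇ × F)_x = ∂F_z/∂y - ∂F_y/∂z = 0,
    (∇ × F)_y = ∂F_x/∂z - ∂F_z/∂x = 0,
    (∇ × F)_z = ∂F_y/∂x - ∂F_x/∂y = 90x^2 + 60.

On z = 1, (curl F)_z = 90x^2 + 60.

Convert to polar (x = r cos θ, y = r sin θ, dA = r dr dθ); the integrand becomes 90r^2cos(θ)^2 + 60, so

    ∬_D (curl F)_z dA = ∫_0^{2π} ∫_0^{5} (90r^2cos(θ)^2 + 60) · r dr dθ.

Inner (r from 0 to 5): 28125cos(θ)^2/2 + 750.
Outer (θ from 0 to 2π): 31125π/2.

Therefore ∮_C F · dr = 31125π/2.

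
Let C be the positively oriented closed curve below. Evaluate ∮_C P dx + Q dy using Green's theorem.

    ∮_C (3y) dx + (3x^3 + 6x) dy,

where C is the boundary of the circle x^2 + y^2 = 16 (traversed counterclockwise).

Green's theorem converts the closed line integral into a double integral over the enclosed region D:

    ∮_C P dx + Q dy = ∬_D (∂Q/∂x - ∂P/∂y) dA.

Here P = 3y, Q = 3x^3 + 6x, so

    ∂Q/∂x = 9x^2 + 6,    ∂P/∂y = 3,
    ∂Q/∂x - ∂P/∂y = 9x^2 + 3.

D is the region x^2 + y^2 ≤ 16. Evaluating the double integral:

In polar coordinates (x = r cos θ, y = r sin θ, dA = r dr dθ) the integrand becomes 9r^2cos(θ)^2 + 3, so

    ∬_D (9x^2 + 3) dA = ∫_0^{2π} ∫_0^{4} (9r^2cos(θ)^2 + 3) · r dr dθ.

Inner (r from 0 to 4): 576cos(θ)^2 + 24.
Outer (θ from 0 to 2π): 624π.

Therefore ∮_C P dx + Q dy = 624π.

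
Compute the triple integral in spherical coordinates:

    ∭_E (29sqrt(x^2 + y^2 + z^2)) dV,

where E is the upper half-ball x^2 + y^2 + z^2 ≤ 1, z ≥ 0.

In spherical coordinates, x = ρ sin(φ) cos(θ), y = ρ sin(φ) sin(θ), z = ρ cos(φ), and dV = ρ^2 sin(φ) dρ dφ dθ.

The integrand becomes 29ρ, so

    ∭_E (29sqrt(x^2 + y^2 + z^2)) dV = ∫_{0}^{2π} ∫_{0}^{π/2} ∫_{0}^{1} (29ρ) · ρ^2 sin(φ) dρ dφ dθ.

Inner (ρ): 29sin(φ)/4.
Middle (φ): 29/4.
Outer (θ): 29π/2.

Therefore the triple integral equals 29π/2.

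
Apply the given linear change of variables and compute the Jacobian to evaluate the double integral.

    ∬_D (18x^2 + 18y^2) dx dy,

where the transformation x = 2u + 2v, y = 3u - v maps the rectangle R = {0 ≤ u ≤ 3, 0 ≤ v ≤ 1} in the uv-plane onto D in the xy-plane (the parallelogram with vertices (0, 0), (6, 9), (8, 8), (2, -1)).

Compute the Jacobian determinant of (x, y) with respect to (u, v):

    ∂(x,y)/∂(u,v) = | 2  2 | = (2)(-1) - (2)(3) = -8.
                   | 3  -1 |

Its absolute value is |J| = 8 (the area scaling factor).

Substituting x = 2u + 2v, y = 3u - v into the integrand,

    18x^2 + 18y^2 → 234u^2 + 36u v + 90v^2,

so the integral becomes

    ∬_R (234u^2 + 36u v + 90v^2) · |J| du dv = ∫_0^3 ∫_0^1 (1872u^2 + 288u v + 720v^2) dv du.

Inner (v): 1872u^2 + 144u + 240.
Outer (u): 18216.

Therefore ∬_D (18x^2 + 18y^2) dx dy = 18216.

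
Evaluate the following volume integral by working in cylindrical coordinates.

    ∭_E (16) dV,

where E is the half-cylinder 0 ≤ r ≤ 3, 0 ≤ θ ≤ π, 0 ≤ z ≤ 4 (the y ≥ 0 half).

In cylindrical coordinates, x = r cos(θ), y = r sin(θ), z = z, and dV = r dr dθ dz.

The integrand becomes 16, so

    ∭_E (16) dV = ∫_{0}^{π} ∫_{0}^{3} ∫_{0}^{4} (16) · r dz dr dθ.

Inner (z): 64r.
Middle (r from 0 to 3): 288.
Outer (θ): 288π.

Therefore the triple integral equals 288π.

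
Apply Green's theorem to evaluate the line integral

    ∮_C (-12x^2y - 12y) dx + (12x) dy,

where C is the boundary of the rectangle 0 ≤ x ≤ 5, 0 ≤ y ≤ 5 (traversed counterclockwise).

Green's theorem converts the closed line integral into a double integral over the enclosed region D:

    ∮_C P dx + Q dy = ∬_D (∂Q/∂x - ∂P/∂y) dA.

Here P = -12x^2y - 12y, Q = 12x, so

    ∂Q/∂x = 12,    ∂P/∂y = -12x^2 - 12,
    ∂Q/∂x - ∂P/∂y = 12x^2 + 24.

D is the region 0 ≤ x ≤ 5, 0 ≤ y ≤ 5. Evaluating the double integral:

    ∬_D (12x^2 + 24) dA = ∫_0^{5} ∫_0^{5} (12x^2 + 24) dy dx.

Inner (y from 0 to 5): 60x^2 + 120.
Outer (x from 0 to 5): 3100.

Therefore ∮_C P dx + Q dy = 3100.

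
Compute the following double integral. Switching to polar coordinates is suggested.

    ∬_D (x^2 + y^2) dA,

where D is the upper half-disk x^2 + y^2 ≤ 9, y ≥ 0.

The region D is 0 ≤ r ≤ 3, 0 ≤ θ ≤ π in polar coordinates, where x = r cos(θ), y = r sin(θ), and dA = r dr dθ.

Under the substitution, the integrand becomes r^2, so

    ∬_D (x^2 + y^2) dA = ∫_{0}^{π} ∫_{0}^{3} (r^2) · r dr dθ.

Inner integral (in r): ∫_{0}^{3} (r^2) · r dr = 81/4.

Outer integral (in θ): ∫_{0}^{π} (81/4) dθ = 81π/4.

Therefore ∬_D (x^2 + y^2) dA = 81π/4.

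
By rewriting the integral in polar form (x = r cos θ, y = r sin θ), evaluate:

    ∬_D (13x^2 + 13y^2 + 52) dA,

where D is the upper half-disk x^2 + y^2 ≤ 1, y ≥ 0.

The region D is 0 ≤ r ≤ 1, 0 ≤ θ ≤ π in polar coordinates, where x = r cos(θ), y = r sin(θ), and dA = r dr dθ.

Under the substitution, the integrand becomes 13r^2 + 52, so

    ∬_D (13x^2 + 13y^2 + 52) dA = ∫_{0}^{π} ∫_{0}^{1} (13r^2 + 52) · r dr dθ.

Inner integral (in r): ∫_{0}^{1} (13r^2 + 52) · r dr = 117/4.

Outer integral (in θ): ∫_{0}^{π} (117/4) dθ = 117π/4.

Therefore ∬_D (13x^2 + 13y^2 + 52) dA = 117π/4.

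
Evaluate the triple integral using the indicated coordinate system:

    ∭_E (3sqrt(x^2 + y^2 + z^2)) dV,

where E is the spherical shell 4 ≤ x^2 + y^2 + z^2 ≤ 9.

In spherical coordinates, x = ρ sin(φ) cos(θ), y = ρ sin(φ) sin(θ), z = ρ cos(φ), and dV = ρ^2 sin(φ) dρ dφ dθ.

The integrand becomes 3ρ, so

    ∭_E (3sqrt(x^2 + y^2 + z^2)) dV = ∫_{0}^{2π} ∫_{0}^{π} ∫_{2}^{3} (3ρ) · ρ^2 sin(φ) dρ dφ dθ.

Inner (ρ): 195sin(φ)/4.
Middle (φ): 195/2.
Outer (θ): 195π.

Therefore the triple integral equals 195π.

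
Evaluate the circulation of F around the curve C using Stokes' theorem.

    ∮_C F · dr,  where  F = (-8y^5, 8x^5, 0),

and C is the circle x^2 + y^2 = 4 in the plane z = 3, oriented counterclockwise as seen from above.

Let S be the flat disk x^2 + y^2 ≤ 4 in the plane z = 3, with upward unit normal n̂ = ẑ. By Stokes' theorem,

    ∮_C F · dr = ∬_S (∇ × F) · n̂ dS = ∬_D (curl F)_z dA,

where D is the disk x^2 + y^2 ≤ 4.

Compute the curl of F = (-8y^5, 8x^5, 0):
    (∇ × F)_x = ∂F_z/∂y - ∂F_y/∂z = 0,
    (∇ × F)_y = ∂F_x/∂z - ∂F_z/∂x = 0,
    (∇ × F)_z = ∂F_y/∂x - ∂F_x/∂y = 40x^4 + 40y^4.

On z = 3, (curl F)_z = 40x^4 + 40y^4.

Convert to polar (x = r cos θ, y = r sin θ, dA = r dr dθ); the integrand becomes 40r^4(sin(θ)^4 + cos(θ)^4), so

    ∬_D (curl F)_z dA = ∫_0^{2π} ∫_0^{2} (40r^4(sin(θ)^4 + cos(θ)^4)) · r dr dθ.

Inner (r from 0 to 2): 1280sin(θ)^4/3 + 1280cos(θ)^4/3.
Outer (θ from 0 to 2π): 640π.

Therefore ∮_C F · dr = 640π.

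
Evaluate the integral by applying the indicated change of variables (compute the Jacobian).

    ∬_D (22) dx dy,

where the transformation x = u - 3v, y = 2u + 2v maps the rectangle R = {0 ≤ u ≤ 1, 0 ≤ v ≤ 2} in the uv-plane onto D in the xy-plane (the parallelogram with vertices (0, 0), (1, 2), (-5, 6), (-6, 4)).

Compute the Jacobian determinant of (x, y) with respect to (u, v):

    ∂(x,y)/∂(u,v) = | 1  -3 | = (1)(2) - (-3)(2) = 8.
                   | 2  2 |

Its absolute value is |J| = 8 (the area scaling factor).

Substituting x = u - 3v, y = 2u + 2v into the integrand,

    22 → 22,

so the integral becomes

    ∬_R (22) · |J| du dv = ∫_0^1 ∫_0^2 (176) dv du.

Inner (v): 352.
Outer (u): 352.

Therefore ∬_D (22) dx dy = 352.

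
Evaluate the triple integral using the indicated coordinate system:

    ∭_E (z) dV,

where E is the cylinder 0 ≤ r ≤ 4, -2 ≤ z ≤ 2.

In cylindrical coordinates, x = r cos(θ), y = r sin(θ), z = z, and dV = r dr dθ dz.

The integrand becomes z, so

    ∭_E (z) dV = ∫_{0}^{2π} ∫_{0}^{4} ∫_{-2}^{2} (z) · r dz dr dθ.

Inner (z): 0.
Middle (r from 0 to 4): 0.
Outer (θ): 0.

Therefore the triple integral equals 0.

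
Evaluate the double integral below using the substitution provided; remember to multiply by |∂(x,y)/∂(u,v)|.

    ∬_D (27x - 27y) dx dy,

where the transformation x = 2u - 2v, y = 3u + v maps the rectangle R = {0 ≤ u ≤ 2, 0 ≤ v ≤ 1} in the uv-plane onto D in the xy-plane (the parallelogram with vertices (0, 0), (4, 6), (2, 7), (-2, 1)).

Compute the Jacobian determinant of (x, y) with respect to (u, v):

    ∂(x,y)/∂(u,v) = | 2  -2 | = (2)(1) - (-2)(3) = 8.
                   | 3  1 |

Its absolute value is |J| = 8 (the area scaling factor).

Substituting x = 2u - 2v, y = 3u + v into the integrand,

    27x - 27y → -27u - 81v,

so the integral becomes

    ∬_R (-27u - 81v) · |J| du dv = ∫_0^2 ∫_0^1 (-216u - 648v) dv du.

Inner (v): -216u - 324.
Outer (u): -1080.

Therefore ∬_D (27x - 27y) dx dy = -1080.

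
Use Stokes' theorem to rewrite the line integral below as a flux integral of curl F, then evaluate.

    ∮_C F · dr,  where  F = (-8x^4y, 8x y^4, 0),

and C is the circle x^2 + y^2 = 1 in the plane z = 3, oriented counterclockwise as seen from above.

Let S be the flat disk x^2 + y^2 ≤ 1 in the plane z = 3, with upward unit normal n̂ = ẑ. By Stokes' theorem,

    ∮_C F · dr = ∬_S (∇ × F) · n̂ dS = ∬_D (curl F)_z dA,

where D is the disk x^2 + y^2 ≤ 1.

Compute the curl of F = (-8x^4y, 8x y^4, 0):
    (∇ × F)_x = ∂F_z/∂y - ∂F_y/∂z = 0,
    (∇ × F)_y = ∂F_x/∂z - ∂F_z/∂x = 0,
    (∇ × F)_z = ∂F_y/∂x - ∂F_x/∂y = 8x^4 + 8y^4.

On z = 3, (curl F)_z = 8x^4 + 8y^4.

Convert to polar (x = r cos θ, y = r sin θ, dA = r dr dθ); the integrand becomes 8r^4(sin(θ)^4 + cos(θ)^4), so

    ∬_D (curl F)_z dA = ∫_0^{2π} ∫_0^{1} (8r^4(sin(θ)^4 + cos(θ)^4)) · r dr dθ.

Inner (r from 0 to 1): 4sin(θ)^4/3 + 4cos(θ)^4/3.
Outer (θ from 0 to 2π): 2π.

Therefore ∮_C F · dr = 2π.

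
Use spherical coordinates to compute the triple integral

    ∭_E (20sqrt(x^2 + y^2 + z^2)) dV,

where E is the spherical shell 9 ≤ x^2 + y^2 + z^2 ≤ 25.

In spherical coordinates, x = ρ sin(φ) cos(θ), y = ρ sin(φ) sin(θ), z = ρ cos(φ), and dV = ρ^2 sin(φ) dρ dφ dθ.

The integrand becomes 20ρ, so

    ∭_E (20sqrt(x^2 + y^2 + z^2)) dV = ∫_{0}^{2π} ∫_{0}^{π} ∫_{3}^{5} (20ρ) · ρ^2 sin(φ) dρ dφ dθ.

Inner (ρ): 2720sin(φ).
Middle (φ): 5440.
Outer (θ): 10880π.

Therefore the triple integral equals 10880π.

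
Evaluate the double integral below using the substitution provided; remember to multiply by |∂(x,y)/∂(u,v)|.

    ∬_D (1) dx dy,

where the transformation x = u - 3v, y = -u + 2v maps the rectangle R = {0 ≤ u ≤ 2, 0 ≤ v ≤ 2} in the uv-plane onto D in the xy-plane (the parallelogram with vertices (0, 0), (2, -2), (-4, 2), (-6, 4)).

Compute the Jacobian determinant of (x, y) with respect to (u, v):

    ∂(x,y)/∂(u,v) = | 1  -3 | = (1)(2) - (-3)(-1) = -1.
                   | -1  2 |

Its absolute value is |J| = 1 (the area scaling factor).

Substituting x = u - 3v, y = -u + 2v into the integrand,

    1 → 1,

so the integral becomes

    ∬_R (1) · |J| du dv = ∫_0^2 ∫_0^2 (1) dv du.

Inner (v): 2.
Outer (u): 4.

Therefore ∬_D (1) dx dy = 4.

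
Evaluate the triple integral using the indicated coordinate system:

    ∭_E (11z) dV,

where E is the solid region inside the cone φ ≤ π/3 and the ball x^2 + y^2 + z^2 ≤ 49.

In spherical coordinates, x = ρ sin(φ) cos(θ), y = ρ sin(φ) sin(θ), z = ρ cos(φ), and dV = ρ^2 sin(φ) dρ dφ dθ.

The integrand becomes 11ρ cos(φ), so

    ∭_E (11z) dV = ∫_{0}^{2π} ∫_{0}^{π/3} ∫_{0}^{7} (11ρ cos(φ)) · ρ^2 sin(φ) dρ dφ dθ.

Inner (ρ): 26411sin(2φ)/8.
Middle (φ): 79233/32.
Outer (θ): 79233π/16.

Therefore the triple integral equals 79233π/16.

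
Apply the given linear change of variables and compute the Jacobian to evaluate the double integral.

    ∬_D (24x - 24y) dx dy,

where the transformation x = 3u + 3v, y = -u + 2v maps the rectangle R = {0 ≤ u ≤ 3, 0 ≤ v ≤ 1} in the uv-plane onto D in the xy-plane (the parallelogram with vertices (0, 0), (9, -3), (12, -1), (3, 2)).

Compute the Jacobian determinant of (x, y) with respect to (u, v):

    ∂(x,y)/∂(u,v) = | 3  3 | = (3)(2) - (3)(-1) = 9.
                   | -1  2 |

Its absolute value is |J| = 9 (the area scaling factor).

Substituting x = 3u + 3v, y = -u + 2v into the integrand,

    24x - 24y → 96u + 24v,

so the integral becomes

    ∬_R (96u + 24v) · |J| du dv = ∫_0^3 ∫_0^1 (864u + 216v) dv du.

Inner (v): 864u + 108.
Outer (u): 4212.

Therefore ∬_D (24x - 24y) dx dy = 4212.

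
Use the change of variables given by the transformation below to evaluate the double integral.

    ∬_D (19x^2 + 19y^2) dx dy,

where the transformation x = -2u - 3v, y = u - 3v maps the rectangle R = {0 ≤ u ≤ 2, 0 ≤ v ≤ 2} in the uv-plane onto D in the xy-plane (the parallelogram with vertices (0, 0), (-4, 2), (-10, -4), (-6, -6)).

Compute the Jacobian determinant of (x, y) with respect to (u, v):

    ∂(x,y)/∂(u,v) = | -2  -3 | = (-2)(-3) - (-3)(1) = 9.
                   | 1  -3 |

Its absolute value is |J| = 9 (the area scaling factor).

Substituting x = -2u - 3v, y = u - 3v into the integrand,

    19x^2 + 19y^2 → 95u^2 + 114u v + 342v^2,

so the integral becomes

    ∬_R (95u^2 + 114u v + 342v^2) · |J| du dv = ∫_0^2 ∫_0^2 (855u^2 + 1026u v + 3078v^2) dv du.

Inner (v): 1710u^2 + 2052u + 8208.
Outer (u): 25080.

Therefore ∬_D (19x^2 + 19y^2) dx dy = 25080.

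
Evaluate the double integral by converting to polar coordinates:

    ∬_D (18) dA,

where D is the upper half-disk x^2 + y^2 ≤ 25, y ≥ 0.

The region D is 0 ≤ r ≤ 5, 0 ≤ θ ≤ π in polar coordinates, where x = r cos(θ), y = r sin(θ), and dA = r dr dθ.

Under the substitution, the integrand becomes 18, so

    ∬_D (18) dA = ∫_{0}^{π} ∫_{0}^{5} (18) · r dr dθ.

Inner integral (in r): ∫_{0}^{5} (18) · r dr = 225.

Outer integral (in θ): ∫_{0}^{π} (225) dθ = 225π.

Therefore ∬_D (18) dA = 225π.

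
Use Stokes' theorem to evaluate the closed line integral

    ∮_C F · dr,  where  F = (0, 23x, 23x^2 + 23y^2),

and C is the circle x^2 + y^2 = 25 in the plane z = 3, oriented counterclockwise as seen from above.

Let S be the flat disk x^2 + y^2 ≤ 25 in the plane z = 3, with upward unit normal n̂ = ẑ. By Stokes' theorem,

    ∮_C F · dr = ∬_S (∇ × F) · n̂ dS = ∬_D (curl F)_z dA,

where D is the disk x^2 + y^2 ≤ 25.

Compute the curl of F = (0, 23x, 23x^2 + 23y^2):
    (∇ × F)_x = ∂F_z/∂y - ∂F_y/∂z = 46y,
    (∇ × F)_y = ∂F_x/∂z - ∂F_z/∂x = -46x,
    (∇ × F)_z = ∂F_y/∂x - ∂F_x/∂y = 23.

On z = 3, (curl F)_z = 23.

Convert to polar (x = r cos θ, y = r sin θ, dA = r dr dθ); the integrand becomes 23, so

    ∬_D (curl F)_z dA = ∫_0^{2π} ∫_0^{5} (23) · r dr dθ.

Inner (r from 0 to 5): 575/2.
Outer (θ from 0 to 2π): 575π.

Therefore ∮_C F · dr = 575π.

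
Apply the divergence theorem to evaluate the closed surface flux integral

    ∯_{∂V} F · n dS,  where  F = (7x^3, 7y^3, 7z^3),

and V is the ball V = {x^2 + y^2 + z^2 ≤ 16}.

By the divergence theorem,

    ∯_{∂V} F · n dS = ∭_V (∇ · F) dV.

Compute the divergence:
    ∇ · F = ∂F_x/∂x + ∂F_y/∂y + ∂F_z/∂z = 21x^2 + 21y^2 + 21z^2.

In spherical coordinates, x = ρ sin(φ) cos(θ), y = ρ sin(φ) sin(θ), z = ρ cos(φ), dV = ρ^2 sin(φ) dρ dφ dθ, with 0 ≤ ρ ≤ 4, 0 ≤ φ ≤ π, 0 ≤ θ ≤ 2π.

The integrand, after substitution and multiplying by the volume element, becomes (21ρ^2) · ρ^2 sin(φ), so

    ∭_V (∇·F) dV = ∫_0^{2π} ∫_0^{π} ∫_0^{4} (21ρ^2) · ρ^2 sin(φ) dρ dφ dθ.

Inner (ρ from 0 to 4): 21504sin(φ)/5.
Middle (φ from 0 to π): 43008/5.
Outer (θ from 0 to 2π): 86016π/5.

Therefore ∯_{∂V} F · n dS = 86016π/5.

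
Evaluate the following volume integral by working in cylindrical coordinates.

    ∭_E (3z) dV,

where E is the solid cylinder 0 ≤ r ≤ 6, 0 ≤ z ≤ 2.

In cylindrical coordinates, x = r cos(θ), y = r sin(θ), z = z, and dV = r dr dθ dz.

The integrand becomes 3z, so

    ∭_E (3z) dV = ∫_{0}^{2π} ∫_{0}^{6} ∫_{0}^{2} (3z) · r dz dr dθ.

Inner (z): 6r.
Middle (r from 0 to 6): 108.
Outer (θ): 216π.

Therefore the triple integral equals 216π.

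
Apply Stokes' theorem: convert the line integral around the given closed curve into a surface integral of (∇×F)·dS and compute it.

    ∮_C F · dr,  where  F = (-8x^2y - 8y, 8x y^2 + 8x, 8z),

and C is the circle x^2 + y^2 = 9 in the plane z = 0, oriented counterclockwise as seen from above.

Let S be the flat disk x^2 + y^2 ≤ 9 in the plane z = 0, with upward unit normal n̂ = ẑ. By Stokes' theorem,

    ∮_C F · dr = ∬_S (∇ × F) · n̂ dS = ∬_D (curl F)_z dA,

where D is the disk x^2 + y^2 ≤ 9.

Compute the curl of F = (-8x^2y - 8y, 8x y^2 + 8x, 8z):
    (∇ × F)_x = ∂F_z/∂y - ∂F_y/∂z = 0,
    (∇ × F)_y = ∂F_x/∂z - ∂F_z/∂x = 0,
    (∇ × F)_z = ∂F_y/∂x - ∂F_x/∂y = 8x^2 + 8y^2 + 16.

On z = 0, (curl F)_z = 8x^2 + 8y^2 + 16.

Convert to polar (x = r cos θ, y = r sin θ, dA = r dr dθ); the integrand becomes 8r^2 + 16, so

    ∬_D (curl F)_z dA = ∫_0^{2π} ∫_0^{3} (8r^2 + 16) · r dr dθ.

Inner (r from 0 to 3): 234.
Outer (θ from 0 to 2π): 468π.

Therefore ∮_C F · dr = 468π.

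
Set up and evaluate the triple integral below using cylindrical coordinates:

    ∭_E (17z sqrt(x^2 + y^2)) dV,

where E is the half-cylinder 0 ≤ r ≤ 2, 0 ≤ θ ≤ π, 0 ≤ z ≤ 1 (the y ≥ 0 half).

In cylindrical coordinates, x = r cos(θ), y = r sin(θ), z = z, and dV = r dr dθ dz.

The integrand becomes 17r z, so

    ∭_E (17z sqrt(x^2 + y^2)) dV = ∫_{0}^{π} ∫_{0}^{2} ∫_{0}^{1} (17r z) · r dz dr dθ.

Inner (z): 17r^2/2.
Middle (r from 0 to 2): 68/3.
Outer (θ): 68π/3.

Therefore the triple integral equals 68π/3.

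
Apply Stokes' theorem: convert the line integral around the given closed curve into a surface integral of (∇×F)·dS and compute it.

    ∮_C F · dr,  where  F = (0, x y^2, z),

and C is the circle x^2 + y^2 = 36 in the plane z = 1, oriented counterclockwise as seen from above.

Let S be the flat disk x^2 + y^2 ≤ 36 in the plane z = 1, with upward unit normal n̂ = ẑ. By Stokes' theorem,

    ∮_C F · dr = ∬_S (∇ × F) · n̂ dS = ∬_D (curl F)_z dA,

where D is the disk x^2 + y^2 ≤ 36.

Compute the curl of F = (0, x y^2, z):
    (∇ × F)_x = ∂F_z/∂y - ∂F_y/∂z = 0,
    (∇ × F)_y = ∂F_x/∂z - ∂F_z/∂x = 0,
    (∇ × F)_z = ∂F_y/∂x - ∂F_x/∂y = y^2.

On z = 1, (curl F)_z = y^2.

Convert to polar (x = r cos θ, y = r sin θ, dA = r dr dθ); the integrand becomes r^2sin(θ)^2, so

    ∬_D (curl F)_z dA = ∫_0^{2π} ∫_0^{6} (r^2sin(θ)^2) · r dr dθ.

Inner (r from 0 to 6): 324sin(θ)^2.
Outer (θ from 0 to 2π): 324π.

Therefore ∮_C F · dr = 324π.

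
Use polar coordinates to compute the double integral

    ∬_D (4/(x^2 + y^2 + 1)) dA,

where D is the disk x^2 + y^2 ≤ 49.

The region D is 0 ≤ r ≤ 7, 0 ≤ θ ≤ 2π in polar coordinates, where x = r cos(θ), y = r sin(θ), and dA = r dr dθ.

Under the substitution, the integrand becomes 4/(r^2 + 1), so

    ∬_D (4/(x^2 + y^2 + 1)) dA = ∫_{0}^{2π} ∫_{0}^{7} (4/(r^2 + 1)) · r dr dθ.

Inner integral (in r): ∫_{0}^{7} (4/(r^2 + 1)) · r dr = log(2500).

Outer integral (in θ): ∫_{0}^{2π} (log(2500)) dθ = 4π log(50).

Therefore ∬_D (4/(x^2 + y^2 + 1)) dA = 4π log(50).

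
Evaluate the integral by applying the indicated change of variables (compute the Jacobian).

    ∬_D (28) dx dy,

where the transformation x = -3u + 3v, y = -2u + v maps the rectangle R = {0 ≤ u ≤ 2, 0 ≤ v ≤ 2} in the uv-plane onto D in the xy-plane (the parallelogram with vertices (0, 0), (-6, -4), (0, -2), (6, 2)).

Compute the Jacobian determinant of (x, y) with respect to (u, v):

    ∂(x,y)/∂(u,v) = | -3  3 | = (-3)(1) - (3)(-2) = 3.
                   | -2  1 |

Its absolute value is |J| = 3 (the area scaling factor).

Substituting x = -3u + 3v, y = -2u + v into the integrand,

    28 → 28,

so the integral becomes

    ∬_R (28) · |J| du dv = ∫_0^2 ∫_0^2 (84) dv du.

Inner (v): 168.
Outer (u): 336.

Therefore ∬_D (28) dx dy = 336.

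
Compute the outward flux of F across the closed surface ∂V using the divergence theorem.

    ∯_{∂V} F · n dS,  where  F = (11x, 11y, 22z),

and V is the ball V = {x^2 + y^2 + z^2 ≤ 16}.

By the divergence theorem,

    ∯_{∂V} F · n dS = ∭_V (∇ · F) dV.

Compute the divergence:
    ∇ · F = ∂F_x/∂x + ∂F_y/∂y + ∂F_z/∂z = 11 + 11 + 22 = 44.

In spherical coordinates, x = ρ sin(φ) cos(θ), y = ρ sin(φ) sin(θ), z = ρ cos(φ), dV = ρ^2 sin(φ) dρ dφ dθ, with 0 ≤ ρ ≤ 4, 0 ≤ φ ≤ π, 0 ≤ θ ≤ 2π.

The integrand, after substitution and multiplying by the volume element, becomes (44) · ρ^2 sin(φ), so

    ∭_V (∇·F) dV = ∫_0^{2π} ∫_0^{π} ∫_0^{4} (44) · ρ^2 sin(φ) dρ dφ dθ.

Inner (ρ from 0 to 4): 2816sin(φ)/3.
Middle (φ from 0 to π): 5632/3.
Outer (θ from 0 to 2π): 11264π/3.

Therefore ∯_{∂V} F · n dS = 11264π/3.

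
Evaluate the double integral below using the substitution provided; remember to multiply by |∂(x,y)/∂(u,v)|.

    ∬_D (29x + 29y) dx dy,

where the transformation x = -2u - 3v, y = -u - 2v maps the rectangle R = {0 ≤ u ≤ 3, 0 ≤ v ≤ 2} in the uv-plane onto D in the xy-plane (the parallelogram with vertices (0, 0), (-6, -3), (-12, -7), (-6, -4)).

Compute the Jacobian determinant of (x, y) with respect to (u, v):

    ∂(x,y)/∂(u,v) = | -2  -3 | = (-2)(-2) - (-3)(-1) = 1.
                   | -1  -2 |

Its absolute value is |J| = 1 (the area scaling factor).

Substituting x = -2u - 3v, y = -u - 2v into the integrand,

    29x + 29y → -87u - 145v,

so the integral becomes

    ∬_R (-87u - 145v) · |J| du dv = ∫_0^3 ∫_0^2 (-87u - 145v) dv du.

Inner (v): -174u - 290.
Outer (u): -1653.

Therefore ∬_D (29x + 29y) dx dy = -1653.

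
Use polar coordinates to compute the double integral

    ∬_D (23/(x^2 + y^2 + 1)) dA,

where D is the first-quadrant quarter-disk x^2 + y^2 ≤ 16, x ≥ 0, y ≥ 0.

The region D is 0 ≤ r ≤ 4, 0 ≤ θ ≤ π/2 in polar coordinates, where x = r cos(θ), y = r sin(θ), and dA = r dr dθ.

Under the substitution, the integrand becomes 23/(r^2 + 1), so

    ∬_D (23/(x^2 + y^2 + 1)) dA = ∫_{0}^{π/2} ∫_{0}^{4} (23/(r^2 + 1)) · r dr dθ.

Inner integral (in r): ∫_{0}^{4} (23/(r^2 + 1)) · r dr = 23log(17)/2.

Outer integral (in θ): ∫_{0}^{π/2} (23log(17)/2) dθ = 23π log(17)/4.

Therefore ∬_D (23/(x^2 + y^2 + 1)) dA = 23π log(17)/4.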